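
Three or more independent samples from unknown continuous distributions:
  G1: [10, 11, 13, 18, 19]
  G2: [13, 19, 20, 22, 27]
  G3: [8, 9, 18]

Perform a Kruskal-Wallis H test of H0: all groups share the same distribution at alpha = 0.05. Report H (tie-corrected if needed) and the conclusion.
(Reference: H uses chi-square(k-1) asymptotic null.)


Step 1: Combine all N = 13 observations and assign midranks.
sorted (value, group, rank): (8,G3,1), (9,G3,2), (10,G1,3), (11,G1,4), (13,G1,5.5), (13,G2,5.5), (18,G1,7.5), (18,G3,7.5), (19,G1,9.5), (19,G2,9.5), (20,G2,11), (22,G2,12), (27,G2,13)
Step 2: Sum ranks within each group.
R_1 = 29.5 (n_1 = 5)
R_2 = 51 (n_2 = 5)
R_3 = 10.5 (n_3 = 3)
Step 3: H = 12/(N(N+1)) * sum(R_i^2/n_i) - 3(N+1)
     = 12/(13*14) * (29.5^2/5 + 51^2/5 + 10.5^2/3) - 3*14
     = 0.065934 * 731 - 42
     = 6.197802.
Step 4: Ties present; correction factor C = 1 - 18/(13^3 - 13) = 0.991758. Corrected H = 6.197802 / 0.991758 = 6.249307.
Step 5: Under H0, H ~ chi^2(2); p-value = 0.043952.
Step 6: alpha = 0.05. reject H0.

H = 6.2493, df = 2, p = 0.043952, reject H0.


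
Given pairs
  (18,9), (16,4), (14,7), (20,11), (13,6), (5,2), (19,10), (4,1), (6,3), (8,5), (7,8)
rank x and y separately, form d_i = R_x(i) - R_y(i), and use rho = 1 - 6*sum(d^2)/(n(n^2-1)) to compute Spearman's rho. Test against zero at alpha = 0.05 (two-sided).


Step 1: Rank x and y separately (midranks; no ties here).
rank(x): 18->9, 16->8, 14->7, 20->11, 13->6, 5->2, 19->10, 4->1, 6->3, 8->5, 7->4
rank(y): 9->9, 4->4, 7->7, 11->11, 6->6, 2->2, 10->10, 1->1, 3->3, 5->5, 8->8
Step 2: d_i = R_x(i) - R_y(i); compute d_i^2.
  (9-9)^2=0, (8-4)^2=16, (7-7)^2=0, (11-11)^2=0, (6-6)^2=0, (2-2)^2=0, (10-10)^2=0, (1-1)^2=0, (3-3)^2=0, (5-5)^2=0, (4-8)^2=16
sum(d^2) = 32.
Step 3: rho = 1 - 6*32 / (11*(11^2 - 1)) = 1 - 192/1320 = 0.854545.
Step 4: Under H0, t = rho * sqrt((n-2)/(1-rho^2)) = 4.9360 ~ t(9).
Step 5: Two-sided p-value from the t-distribution with 9 df = 0.000807.
Step 6: alpha = 0.05. reject H0.

rho = 0.8545, p = 0.000807, reject H0 at alpha = 0.05.


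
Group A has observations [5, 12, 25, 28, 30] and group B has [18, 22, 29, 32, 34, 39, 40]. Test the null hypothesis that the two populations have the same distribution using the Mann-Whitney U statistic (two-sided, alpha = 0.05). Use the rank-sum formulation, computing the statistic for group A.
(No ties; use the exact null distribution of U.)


Step 1: Combine and sort all 12 observations; assign midranks.
sorted (value, group): (5,X), (12,X), (18,Y), (22,Y), (25,X), (28,X), (29,Y), (30,X), (32,Y), (34,Y), (39,Y), (40,Y)
ranks: 5->1, 12->2, 18->3, 22->4, 25->5, 28->6, 29->7, 30->8, 32->9, 34->10, 39->11, 40->12
Step 2: Rank sum for X: R1 = 1 + 2 + 5 + 6 + 8 = 22.
Step 3: U_X = R1 - n1(n1+1)/2 = 22 - 5*6/2 = 22 - 15 = 7.
       U_Y = n1*n2 - U_X = 35 - 7 = 28.
Step 4: No ties, so the exact null distribution of U (based on enumerating the C(12,5) = 792 equally likely rank assignments) gives the two-sided p-value.
Step 5: p-value = 0.106061; compare to alpha = 0.05. fail to reject H0.

U_X = 7, p = 0.106061, fail to reject H0 at alpha = 0.05.


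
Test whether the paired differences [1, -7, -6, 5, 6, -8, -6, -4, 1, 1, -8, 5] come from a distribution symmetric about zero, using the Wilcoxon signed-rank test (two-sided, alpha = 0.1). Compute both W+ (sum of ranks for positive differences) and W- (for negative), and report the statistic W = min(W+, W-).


Step 1: Drop any zero differences (none here) and take |d_i|.
|d| = [1, 7, 6, 5, 6, 8, 6, 4, 1, 1, 8, 5]
Step 2: Midrank |d_i| (ties get averaged ranks).
ranks: |1|->2, |7|->10, |6|->8, |5|->5.5, |6|->8, |8|->11.5, |6|->8, |4|->4, |1|->2, |1|->2, |8|->11.5, |5|->5.5
Step 3: Attach original signs; sum ranks with positive sign and with negative sign.
W+ = 2 + 5.5 + 8 + 2 + 2 + 5.5 = 25
W- = 10 + 8 + 11.5 + 8 + 4 + 11.5 = 53
(Check: W+ + W- = 78 should equal n(n+1)/2 = 78.)
Step 4: Test statistic W = min(W+, W-) = 25.
Step 5: Ties in |d|, so use the tie-corrected normal approximation.
        E[W] = n(n+1)/4 = 12*13/4 = 39.
        Tie groups: |d|=1 (t=3), |d|=5 (t=2), |d|=6 (t=3), |d|=8 (t=2); sum(t^3 - t) = 60.
        Var[W] = n(n+1)(2n+1)/24 - sum(t^3-t)/48 = 3900/24 - 60/48 = 161.25.
        z = (W - E[W]) / sqrt(Var[W]) = (25 - 39) / 12.6984 = -1.1025.
        Two-sided p = 2*Phi(z) = 0.270245.
Step 6: alpha = 0.1. fail to reject H0.

W+ = 25, W- = 53, W = min = 25, p = 0.270245, fail to reject H0.


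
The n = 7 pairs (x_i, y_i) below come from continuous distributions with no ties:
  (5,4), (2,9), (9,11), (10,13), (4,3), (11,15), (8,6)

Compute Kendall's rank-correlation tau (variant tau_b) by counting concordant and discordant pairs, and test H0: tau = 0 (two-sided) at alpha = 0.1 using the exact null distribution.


Step 1: Enumerate the 21 unordered pairs (i,j) with i<j and classify each by sign(x_j-x_i) * sign(y_j-y_i).
  (1,2):dx=-3,dy=+5->D; (1,3):dx=+4,dy=+7->C; (1,4):dx=+5,dy=+9->C; (1,5):dx=-1,dy=-1->C
  (1,6):dx=+6,dy=+11->C; (1,7):dx=+3,dy=+2->C; (2,3):dx=+7,dy=+2->C; (2,4):dx=+8,dy=+4->C
  (2,5):dx=+2,dy=-6->D; (2,6):dx=+9,dy=+6->C; (2,7):dx=+6,dy=-3->D; (3,4):dx=+1,dy=+2->C
  (3,5):dx=-5,dy=-8->C; (3,6):dx=+2,dy=+4->C; (3,7):dx=-1,dy=-5->C; (4,5):dx=-6,dy=-10->C
  (4,6):dx=+1,dy=+2->C; (4,7):dx=-2,dy=-7->C; (5,6):dx=+7,dy=+12->C; (5,7):dx=+4,dy=+3->C
  (6,7):dx=-3,dy=-9->C
Step 2: C = 18, D = 3, total pairs = 21.
Step 3: tau = (C - D)/(n(n-1)/2) = (18 - 3)/21 = 0.714286.
Step 4: Exact two-sided p-value (enumerate n! = 5040 permutations of y under H0): p = 0.030159.
Step 5: alpha = 0.1. reject H0.

tau_b = 0.7143 (C=18, D=3), p = 0.030159, reject H0.


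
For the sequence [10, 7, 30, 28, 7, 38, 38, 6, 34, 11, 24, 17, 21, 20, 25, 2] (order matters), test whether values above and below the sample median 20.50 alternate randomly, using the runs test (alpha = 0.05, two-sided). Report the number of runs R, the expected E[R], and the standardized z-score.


Step 1: Compute median = 20.50; label A = above, B = below.
Labels in order: BBAABAABABABABAB  (n_A = 8, n_B = 8)
Step 2: Count runs R = 13.
Step 3: Under H0 (random ordering), E[R] = 2*n_A*n_B/(n_A+n_B) + 1 = 2*8*8/16 + 1 = 9.0000.
        Var[R] = 2*n_A*n_B*(2*n_A*n_B - n_A - n_B) / ((n_A+n_B)^2 * (n_A+n_B-1)) = 14336/3840 = 3.7333.
        SD[R] = 1.9322.
Step 4: Continuity-corrected z = (R - 0.5 - E[R]) / SD[R] = (13 - 0.5 - 9.0000) / 1.9322 = 1.8114.
Step 5: Two-sided p-value via normal approximation = 2*(1 - Phi(|z|)) = 0.070076.
Step 6: alpha = 0.05. fail to reject H0.

R = 13, z = 1.8114, p = 0.070076, fail to reject H0.


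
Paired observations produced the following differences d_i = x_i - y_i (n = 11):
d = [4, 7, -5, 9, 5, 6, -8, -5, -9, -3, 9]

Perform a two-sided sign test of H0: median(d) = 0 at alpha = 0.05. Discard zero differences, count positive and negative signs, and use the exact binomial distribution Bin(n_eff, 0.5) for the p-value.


Step 1: Discard zero differences. Original n = 11; n_eff = number of nonzero differences = 11.
Nonzero differences (with sign): +4, +7, -5, +9, +5, +6, -8, -5, -9, -3, +9
Step 2: Count signs: positive = 6, negative = 5.
Step 3: Under H0: P(positive) = 0.5, so the number of positives S ~ Bin(11, 0.5).
Step 4: Two-sided exact p-value = sum of Bin(11,0.5) probabilities at or below the observed probability = 1.000000.
Step 5: alpha = 0.05. fail to reject H0.

n_eff = 11, pos = 6, neg = 5, p = 1.000000, fail to reject H0.


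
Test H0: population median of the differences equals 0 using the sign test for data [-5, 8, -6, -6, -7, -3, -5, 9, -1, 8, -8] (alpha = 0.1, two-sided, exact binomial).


Step 1: Discard zero differences. Original n = 11; n_eff = number of nonzero differences = 11.
Nonzero differences (with sign): -5, +8, -6, -6, -7, -3, -5, +9, -1, +8, -8
Step 2: Count signs: positive = 3, negative = 8.
Step 3: Under H0: P(positive) = 0.5, so the number of positives S ~ Bin(11, 0.5).
Step 4: Two-sided exact p-value = sum of Bin(11,0.5) probabilities at or below the observed probability = 0.226562.
Step 5: alpha = 0.1. fail to reject H0.

n_eff = 11, pos = 3, neg = 8, p = 0.226562, fail to reject H0.


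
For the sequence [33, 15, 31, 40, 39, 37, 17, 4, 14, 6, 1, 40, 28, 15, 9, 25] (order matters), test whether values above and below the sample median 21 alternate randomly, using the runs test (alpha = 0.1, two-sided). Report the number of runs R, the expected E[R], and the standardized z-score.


Step 1: Compute median = 21; label A = above, B = below.
Labels in order: ABAAAABBBBBAABBA  (n_A = 8, n_B = 8)
Step 2: Count runs R = 7.
Step 3: Under H0 (random ordering), E[R] = 2*n_A*n_B/(n_A+n_B) + 1 = 2*8*8/16 + 1 = 9.0000.
        Var[R] = 2*n_A*n_B*(2*n_A*n_B - n_A - n_B) / ((n_A+n_B)^2 * (n_A+n_B-1)) = 14336/3840 = 3.7333.
        SD[R] = 1.9322.
Step 4: Continuity-corrected z = (R + 0.5 - E[R]) / SD[R] = (7 + 0.5 - 9.0000) / 1.9322 = -0.7763.
Step 5: Two-sided p-value via normal approximation = 2*(1 - Phi(|z|)) = 0.437558.
Step 6: alpha = 0.1. fail to reject H0.

R = 7, z = -0.7763, p = 0.437558, fail to reject H0.


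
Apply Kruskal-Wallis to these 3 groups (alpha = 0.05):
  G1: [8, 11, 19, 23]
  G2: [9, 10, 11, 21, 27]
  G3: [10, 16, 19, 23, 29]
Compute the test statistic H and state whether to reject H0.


Step 1: Combine all N = 14 observations and assign midranks.
sorted (value, group, rank): (8,G1,1), (9,G2,2), (10,G2,3.5), (10,G3,3.5), (11,G1,5.5), (11,G2,5.5), (16,G3,7), (19,G1,8.5), (19,G3,8.5), (21,G2,10), (23,G1,11.5), (23,G3,11.5), (27,G2,13), (29,G3,14)
Step 2: Sum ranks within each group.
R_1 = 26.5 (n_1 = 4)
R_2 = 34 (n_2 = 5)
R_3 = 44.5 (n_3 = 5)
Step 3: H = 12/(N(N+1)) * sum(R_i^2/n_i) - 3(N+1)
     = 12/(14*15) * (26.5^2/4 + 34^2/5 + 44.5^2/5) - 3*15
     = 0.057143 * 802.812 - 45
     = 0.875000.
Step 4: Ties present; correction factor C = 1 - 24/(14^3 - 14) = 0.991209. Corrected H = 0.875000 / 0.991209 = 0.882761.
Step 5: Under H0, H ~ chi^2(2); p-value = 0.643148.
Step 6: alpha = 0.05. fail to reject H0.

H = 0.8828, df = 2, p = 0.643148, fail to reject H0.


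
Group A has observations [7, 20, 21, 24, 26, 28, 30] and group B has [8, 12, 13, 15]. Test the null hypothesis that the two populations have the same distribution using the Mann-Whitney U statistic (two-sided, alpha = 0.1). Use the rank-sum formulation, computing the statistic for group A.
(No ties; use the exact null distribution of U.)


Step 1: Combine and sort all 11 observations; assign midranks.
sorted (value, group): (7,X), (8,Y), (12,Y), (13,Y), (15,Y), (20,X), (21,X), (24,X), (26,X), (28,X), (30,X)
ranks: 7->1, 8->2, 12->3, 13->4, 15->5, 20->6, 21->7, 24->8, 26->9, 28->10, 30->11
Step 2: Rank sum for X: R1 = 1 + 6 + 7 + 8 + 9 + 10 + 11 = 52.
Step 3: U_X = R1 - n1(n1+1)/2 = 52 - 7*8/2 = 52 - 28 = 24.
       U_Y = n1*n2 - U_X = 28 - 24 = 4.
Step 4: No ties, so the exact null distribution of U (based on enumerating the C(11,7) = 330 equally likely rank assignments) gives the two-sided p-value.
Step 5: p-value = 0.072727; compare to alpha = 0.1. reject H0.

U_X = 24, p = 0.072727, reject H0 at alpha = 0.1.


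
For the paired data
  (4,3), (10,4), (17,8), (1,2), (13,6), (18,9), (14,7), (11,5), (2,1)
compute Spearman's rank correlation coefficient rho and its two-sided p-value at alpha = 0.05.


Step 1: Rank x and y separately (midranks; no ties here).
rank(x): 4->3, 10->4, 17->8, 1->1, 13->6, 18->9, 14->7, 11->5, 2->2
rank(y): 3->3, 4->4, 8->8, 2->2, 6->6, 9->9, 7->7, 5->5, 1->1
Step 2: d_i = R_x(i) - R_y(i); compute d_i^2.
  (3-3)^2=0, (4-4)^2=0, (8-8)^2=0, (1-2)^2=1, (6-6)^2=0, (9-9)^2=0, (7-7)^2=0, (5-5)^2=0, (2-1)^2=1
sum(d^2) = 2.
Step 3: rho = 1 - 6*2 / (9*(9^2 - 1)) = 1 - 12/720 = 0.983333.
Step 4: Under H0, t = rho * sqrt((n-2)/(1-rho^2)) = 14.3096 ~ t(7).
Step 5: Two-sided p-value from the t-distribution with 7 df = 0.000002.
Step 6: alpha = 0.05. reject H0.

rho = 0.9833, p = 0.000002, reject H0 at alpha = 0.05.


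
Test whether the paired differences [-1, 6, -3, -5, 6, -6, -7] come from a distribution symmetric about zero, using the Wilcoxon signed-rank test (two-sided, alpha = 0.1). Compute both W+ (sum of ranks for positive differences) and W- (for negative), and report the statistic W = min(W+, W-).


Step 1: Drop any zero differences (none here) and take |d_i|.
|d| = [1, 6, 3, 5, 6, 6, 7]
Step 2: Midrank |d_i| (ties get averaged ranks).
ranks: |1|->1, |6|->5, |3|->2, |5|->3, |6|->5, |6|->5, |7|->7
Step 3: Attach original signs; sum ranks with positive sign and with negative sign.
W+ = 5 + 5 = 10
W- = 1 + 2 + 3 + 5 + 7 = 18
(Check: W+ + W- = 28 should equal n(n+1)/2 = 28.)
Step 4: Test statistic W = min(W+, W-) = 10.
Step 5: Ties in |d|, so use the tie-corrected normal approximation.
        E[W] = n(n+1)/4 = 7*8/4 = 14.
        Tie groups: |d|=6 (t=3); sum(t^3 - t) = 24.
        Var[W] = n(n+1)(2n+1)/24 - sum(t^3-t)/48 = 840/24 - 24/48 = 34.5.
        z = (W - E[W]) / sqrt(Var[W]) = (10 - 14) / 5.8737 = -0.6810.
        Two-sided p = 2*Phi(z) = 0.495868.
Step 6: alpha = 0.1. fail to reject H0.

W+ = 10, W- = 18, W = min = 10, p = 0.495868, fail to reject H0.


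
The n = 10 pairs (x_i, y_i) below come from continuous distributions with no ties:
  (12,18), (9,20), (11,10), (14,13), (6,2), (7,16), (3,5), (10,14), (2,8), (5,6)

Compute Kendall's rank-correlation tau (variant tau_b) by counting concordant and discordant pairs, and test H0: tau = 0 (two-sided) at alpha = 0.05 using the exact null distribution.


Step 1: Enumerate the 45 unordered pairs (i,j) with i<j and classify each by sign(x_j-x_i) * sign(y_j-y_i).
  (1,2):dx=-3,dy=+2->D; (1,3):dx=-1,dy=-8->C; (1,4):dx=+2,dy=-5->D; (1,5):dx=-6,dy=-16->C
  (1,6):dx=-5,dy=-2->C; (1,7):dx=-9,dy=-13->C; (1,8):dx=-2,dy=-4->C; (1,9):dx=-10,dy=-10->C
  (1,10):dx=-7,dy=-12->C; (2,3):dx=+2,dy=-10->D; (2,4):dx=+5,dy=-7->D; (2,5):dx=-3,dy=-18->C
  (2,6):dx=-2,dy=-4->C; (2,7):dx=-6,dy=-15->C; (2,8):dx=+1,dy=-6->D; (2,9):dx=-7,dy=-12->C
  (2,10):dx=-4,dy=-14->C; (3,4):dx=+3,dy=+3->C; (3,5):dx=-5,dy=-8->C; (3,6):dx=-4,dy=+6->D
  (3,7):dx=-8,dy=-5->C; (3,8):dx=-1,dy=+4->D; (3,9):dx=-9,dy=-2->C; (3,10):dx=-6,dy=-4->C
  (4,5):dx=-8,dy=-11->C; (4,6):dx=-7,dy=+3->D; (4,7):dx=-11,dy=-8->C; (4,8):dx=-4,dy=+1->D
  (4,9):dx=-12,dy=-5->C; (4,10):dx=-9,dy=-7->C; (5,6):dx=+1,dy=+14->C; (5,7):dx=-3,dy=+3->D
  (5,8):dx=+4,dy=+12->C; (5,9):dx=-4,dy=+6->D; (5,10):dx=-1,dy=+4->D; (6,7):dx=-4,dy=-11->C
  (6,8):dx=+3,dy=-2->D; (6,9):dx=-5,dy=-8->C; (6,10):dx=-2,dy=-10->C; (7,8):dx=+7,dy=+9->C
  (7,9):dx=-1,dy=+3->D; (7,10):dx=+2,dy=+1->C; (8,9):dx=-8,dy=-6->C; (8,10):dx=-5,dy=-8->C
  (9,10):dx=+3,dy=-2->D
Step 2: C = 30, D = 15, total pairs = 45.
Step 3: tau = (C - D)/(n(n-1)/2) = (30 - 15)/45 = 0.333333.
Step 4: Exact two-sided p-value (enumerate n! = 3628800 permutations of y under H0): p = 0.216373.
Step 5: alpha = 0.05. fail to reject H0.

tau_b = 0.3333 (C=30, D=15), p = 0.216373, fail to reject H0.


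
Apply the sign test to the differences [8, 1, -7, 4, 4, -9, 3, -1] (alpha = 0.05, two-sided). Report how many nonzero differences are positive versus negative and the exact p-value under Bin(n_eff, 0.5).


Step 1: Discard zero differences. Original n = 8; n_eff = number of nonzero differences = 8.
Nonzero differences (with sign): +8, +1, -7, +4, +4, -9, +3, -1
Step 2: Count signs: positive = 5, negative = 3.
Step 3: Under H0: P(positive) = 0.5, so the number of positives S ~ Bin(8, 0.5).
Step 4: Two-sided exact p-value = sum of Bin(8,0.5) probabilities at or below the observed probability = 0.726562.
Step 5: alpha = 0.05. fail to reject H0.

n_eff = 8, pos = 5, neg = 3, p = 0.726562, fail to reject H0.


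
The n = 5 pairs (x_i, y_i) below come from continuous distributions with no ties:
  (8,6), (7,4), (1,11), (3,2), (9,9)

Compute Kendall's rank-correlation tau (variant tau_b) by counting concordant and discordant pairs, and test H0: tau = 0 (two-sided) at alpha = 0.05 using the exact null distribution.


Step 1: Enumerate the 10 unordered pairs (i,j) with i<j and classify each by sign(x_j-x_i) * sign(y_j-y_i).
  (1,2):dx=-1,dy=-2->C; (1,3):dx=-7,dy=+5->D; (1,4):dx=-5,dy=-4->C; (1,5):dx=+1,dy=+3->C
  (2,3):dx=-6,dy=+7->D; (2,4):dx=-4,dy=-2->C; (2,5):dx=+2,dy=+5->C; (3,4):dx=+2,dy=-9->D
  (3,5):dx=+8,dy=-2->D; (4,5):dx=+6,dy=+7->C
Step 2: C = 6, D = 4, total pairs = 10.
Step 3: tau = (C - D)/(n(n-1)/2) = (6 - 4)/10 = 0.200000.
Step 4: Exact two-sided p-value (enumerate n! = 120 permutations of y under H0): p = 0.816667.
Step 5: alpha = 0.05. fail to reject H0.

tau_b = 0.2000 (C=6, D=4), p = 0.816667, fail to reject H0.


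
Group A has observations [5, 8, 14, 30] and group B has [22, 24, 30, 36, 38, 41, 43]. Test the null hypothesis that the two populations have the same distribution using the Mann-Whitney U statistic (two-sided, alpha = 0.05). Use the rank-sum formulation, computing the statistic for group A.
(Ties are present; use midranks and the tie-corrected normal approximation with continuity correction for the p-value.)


Step 1: Combine and sort all 11 observations; assign midranks.
sorted (value, group): (5,X), (8,X), (14,X), (22,Y), (24,Y), (30,X), (30,Y), (36,Y), (38,Y), (41,Y), (43,Y)
ranks: 5->1, 8->2, 14->3, 22->4, 24->5, 30->6.5, 30->6.5, 36->8, 38->9, 41->10, 43->11
Step 2: Rank sum for X: R1 = 1 + 2 + 3 + 6.5 = 12.5.
Step 3: U_X = R1 - n1(n1+1)/2 = 12.5 - 4*5/2 = 12.5 - 10 = 2.5.
       U_Y = n1*n2 - U_X = 28 - 2.5 = 25.5.
Step 4: Ties are present, so use the tie-corrected normal approximation (with continuity correction) for the p-value.
Step 5: p-value = 0.037202; compare to alpha = 0.05. reject H0.

U_X = 2.5, p = 0.037202, reject H0 at alpha = 0.05.


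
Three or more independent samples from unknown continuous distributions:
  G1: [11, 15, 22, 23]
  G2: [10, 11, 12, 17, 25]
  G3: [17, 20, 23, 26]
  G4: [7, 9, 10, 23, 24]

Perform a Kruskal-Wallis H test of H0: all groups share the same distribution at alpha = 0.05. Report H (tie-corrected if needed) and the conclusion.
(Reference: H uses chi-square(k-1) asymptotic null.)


Step 1: Combine all N = 18 observations and assign midranks.
sorted (value, group, rank): (7,G4,1), (9,G4,2), (10,G2,3.5), (10,G4,3.5), (11,G1,5.5), (11,G2,5.5), (12,G2,7), (15,G1,8), (17,G2,9.5), (17,G3,9.5), (20,G3,11), (22,G1,12), (23,G1,14), (23,G3,14), (23,G4,14), (24,G4,16), (25,G2,17), (26,G3,18)
Step 2: Sum ranks within each group.
R_1 = 39.5 (n_1 = 4)
R_2 = 42.5 (n_2 = 5)
R_3 = 52.5 (n_3 = 4)
R_4 = 36.5 (n_4 = 5)
Step 3: H = 12/(N(N+1)) * sum(R_i^2/n_i) - 3(N+1)
     = 12/(18*19) * (39.5^2/4 + 42.5^2/5 + 52.5^2/4 + 36.5^2/5) - 3*19
     = 0.035088 * 1706.83 - 57
     = 2.888596.
Step 4: Ties present; correction factor C = 1 - 42/(18^3 - 18) = 0.992776. Corrected H = 2.888596 / 0.992776 = 2.909615.
Step 5: Under H0, H ~ chi^2(3); p-value = 0.405772.
Step 6: alpha = 0.05. fail to reject H0.

H = 2.9096, df = 3, p = 0.405772, fail to reject H0.


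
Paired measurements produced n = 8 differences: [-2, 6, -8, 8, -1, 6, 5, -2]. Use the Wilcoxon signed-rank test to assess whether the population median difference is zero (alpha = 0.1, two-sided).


Step 1: Drop any zero differences (none here) and take |d_i|.
|d| = [2, 6, 8, 8, 1, 6, 5, 2]
Step 2: Midrank |d_i| (ties get averaged ranks).
ranks: |2|->2.5, |6|->5.5, |8|->7.5, |8|->7.5, |1|->1, |6|->5.5, |5|->4, |2|->2.5
Step 3: Attach original signs; sum ranks with positive sign and with negative sign.
W+ = 5.5 + 7.5 + 5.5 + 4 = 22.5
W- = 2.5 + 7.5 + 1 + 2.5 = 13.5
(Check: W+ + W- = 36 should equal n(n+1)/2 = 36.)
Step 4: Test statistic W = min(W+, W-) = 13.5.
Step 5: Ties in |d|, so use the tie-corrected normal approximation.
        E[W] = n(n+1)/4 = 8*9/4 = 18.
        Tie groups: |d|=2 (t=2), |d|=6 (t=2), |d|=8 (t=2); sum(t^3 - t) = 18.
        Var[W] = n(n+1)(2n+1)/24 - sum(t^3-t)/48 = 1224/24 - 18/48 = 50.625.
        z = (W - E[W]) / sqrt(Var[W]) = (13.5 - 18) / 7.1151 = -0.6325.
        Two-sided p = 2*Phi(z) = 0.527089.
Step 6: alpha = 0.1. fail to reject H0.

W+ = 22.5, W- = 13.5, W = min = 13.5, p = 0.527089, fail to reject H0.


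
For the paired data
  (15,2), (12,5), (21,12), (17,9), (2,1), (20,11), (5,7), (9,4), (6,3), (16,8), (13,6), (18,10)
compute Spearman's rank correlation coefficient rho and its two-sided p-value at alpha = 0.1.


Step 1: Rank x and y separately (midranks; no ties here).
rank(x): 15->7, 12->5, 21->12, 17->9, 2->1, 20->11, 5->2, 9->4, 6->3, 16->8, 13->6, 18->10
rank(y): 2->2, 5->5, 12->12, 9->9, 1->1, 11->11, 7->7, 4->4, 3->3, 8->8, 6->6, 10->10
Step 2: d_i = R_x(i) - R_y(i); compute d_i^2.
  (7-2)^2=25, (5-5)^2=0, (12-12)^2=0, (9-9)^2=0, (1-1)^2=0, (11-11)^2=0, (2-7)^2=25, (4-4)^2=0, (3-3)^2=0, (8-8)^2=0, (6-6)^2=0, (10-10)^2=0
sum(d^2) = 50.
Step 3: rho = 1 - 6*50 / (12*(12^2 - 1)) = 1 - 300/1716 = 0.825175.
Step 4: Under H0, t = rho * sqrt((n-2)/(1-rho^2)) = 4.6195 ~ t(10).
Step 5: Two-sided p-value from the t-distribution with 10 df = 0.000951.
Step 6: alpha = 0.1. reject H0.

rho = 0.8252, p = 0.000951, reject H0 at alpha = 0.1.


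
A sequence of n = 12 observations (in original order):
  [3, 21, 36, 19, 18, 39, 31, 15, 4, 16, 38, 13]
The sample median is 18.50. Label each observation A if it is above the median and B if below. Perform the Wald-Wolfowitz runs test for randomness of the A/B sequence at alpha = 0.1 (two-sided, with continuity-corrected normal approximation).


Step 1: Compute median = 18.50; label A = above, B = below.
Labels in order: BAAABAABBBAB  (n_A = 6, n_B = 6)
Step 2: Count runs R = 7.
Step 3: Under H0 (random ordering), E[R] = 2*n_A*n_B/(n_A+n_B) + 1 = 2*6*6/12 + 1 = 7.0000.
        Var[R] = 2*n_A*n_B*(2*n_A*n_B - n_A - n_B) / ((n_A+n_B)^2 * (n_A+n_B-1)) = 4320/1584 = 2.7273.
        SD[R] = 1.6514.
Step 4: R = E[R], so z = 0 with no continuity correction.
Step 5: Two-sided p-value via normal approximation = 2*(1 - Phi(|z|)) = 1.000000.
Step 6: alpha = 0.1. fail to reject H0.

R = 7, z = 0.0000, p = 1.000000, fail to reject H0.


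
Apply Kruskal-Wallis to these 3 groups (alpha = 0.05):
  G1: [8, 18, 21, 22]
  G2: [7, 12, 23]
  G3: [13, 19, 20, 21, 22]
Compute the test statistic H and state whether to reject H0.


Step 1: Combine all N = 12 observations and assign midranks.
sorted (value, group, rank): (7,G2,1), (8,G1,2), (12,G2,3), (13,G3,4), (18,G1,5), (19,G3,6), (20,G3,7), (21,G1,8.5), (21,G3,8.5), (22,G1,10.5), (22,G3,10.5), (23,G2,12)
Step 2: Sum ranks within each group.
R_1 = 26 (n_1 = 4)
R_2 = 16 (n_2 = 3)
R_3 = 36 (n_3 = 5)
Step 3: H = 12/(N(N+1)) * sum(R_i^2/n_i) - 3(N+1)
     = 12/(12*13) * (26^2/4 + 16^2/3 + 36^2/5) - 3*13
     = 0.076923 * 513.533 - 39
     = 0.502564.
Step 4: Ties present; correction factor C = 1 - 12/(12^3 - 12) = 0.993007. Corrected H = 0.502564 / 0.993007 = 0.506103.
Step 5: Under H0, H ~ chi^2(2); p-value = 0.776428.
Step 6: alpha = 0.05. fail to reject H0.

H = 0.5061, df = 2, p = 0.776428, fail to reject H0.


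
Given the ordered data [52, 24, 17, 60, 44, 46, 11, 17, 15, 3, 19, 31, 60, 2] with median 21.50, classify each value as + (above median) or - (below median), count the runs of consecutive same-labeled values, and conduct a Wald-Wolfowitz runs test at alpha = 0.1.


Step 1: Compute median = 21.50; label A = above, B = below.
Labels in order: AABAAABBBBBAAB  (n_A = 7, n_B = 7)
Step 2: Count runs R = 6.
Step 3: Under H0 (random ordering), E[R] = 2*n_A*n_B/(n_A+n_B) + 1 = 2*7*7/14 + 1 = 8.0000.
        Var[R] = 2*n_A*n_B*(2*n_A*n_B - n_A - n_B) / ((n_A+n_B)^2 * (n_A+n_B-1)) = 8232/2548 = 3.2308.
        SD[R] = 1.7974.
Step 4: Continuity-corrected z = (R + 0.5 - E[R]) / SD[R] = (6 + 0.5 - 8.0000) / 1.7974 = -0.8345.
Step 5: Two-sided p-value via normal approximation = 2*(1 - Phi(|z|)) = 0.403986.
Step 6: alpha = 0.1. fail to reject H0.

R = 6, z = -0.8345, p = 0.403986, fail to reject H0.


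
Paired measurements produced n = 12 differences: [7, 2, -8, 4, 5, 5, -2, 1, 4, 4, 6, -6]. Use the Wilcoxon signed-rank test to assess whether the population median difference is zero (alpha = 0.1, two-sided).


Step 1: Drop any zero differences (none here) and take |d_i|.
|d| = [7, 2, 8, 4, 5, 5, 2, 1, 4, 4, 6, 6]
Step 2: Midrank |d_i| (ties get averaged ranks).
ranks: |7|->11, |2|->2.5, |8|->12, |4|->5, |5|->7.5, |5|->7.5, |2|->2.5, |1|->1, |4|->5, |4|->5, |6|->9.5, |6|->9.5
Step 3: Attach original signs; sum ranks with positive sign and with negative sign.
W+ = 11 + 2.5 + 5 + 7.5 + 7.5 + 1 + 5 + 5 + 9.5 = 54
W- = 12 + 2.5 + 9.5 = 24
(Check: W+ + W- = 78 should equal n(n+1)/2 = 78.)
Step 4: Test statistic W = min(W+, W-) = 24.
Step 5: Ties in |d|, so use the tie-corrected normal approximation.
        E[W] = n(n+1)/4 = 12*13/4 = 39.
        Tie groups: |d|=2 (t=2), |d|=4 (t=3), |d|=5 (t=2), |d|=6 (t=2); sum(t^3 - t) = 42.
        Var[W] = n(n+1)(2n+1)/24 - sum(t^3-t)/48 = 3900/24 - 42/48 = 161.625.
        z = (W - E[W]) / sqrt(Var[W]) = (24 - 39) / 12.7132 = -1.1799.
        Two-sided p = 2*Phi(z) = 0.238049.
Step 6: alpha = 0.1. fail to reject H0.

W+ = 54, W- = 24, W = min = 24, p = 0.238049, fail to reject H0.


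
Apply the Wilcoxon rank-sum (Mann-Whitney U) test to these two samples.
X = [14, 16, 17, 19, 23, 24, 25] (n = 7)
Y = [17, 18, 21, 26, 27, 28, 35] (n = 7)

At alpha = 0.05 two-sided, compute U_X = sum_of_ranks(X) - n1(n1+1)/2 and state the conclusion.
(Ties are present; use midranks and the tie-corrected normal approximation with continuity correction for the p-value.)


Step 1: Combine and sort all 14 observations; assign midranks.
sorted (value, group): (14,X), (16,X), (17,X), (17,Y), (18,Y), (19,X), (21,Y), (23,X), (24,X), (25,X), (26,Y), (27,Y), (28,Y), (35,Y)
ranks: 14->1, 16->2, 17->3.5, 17->3.5, 18->5, 19->6, 21->7, 23->8, 24->9, 25->10, 26->11, 27->12, 28->13, 35->14
Step 2: Rank sum for X: R1 = 1 + 2 + 3.5 + 6 + 8 + 9 + 10 = 39.5.
Step 3: U_X = R1 - n1(n1+1)/2 = 39.5 - 7*8/2 = 39.5 - 28 = 11.5.
       U_Y = n1*n2 - U_X = 49 - 11.5 = 37.5.
Step 4: Ties are present, so use the tie-corrected normal approximation (with continuity correction) for the p-value.
Step 5: p-value = 0.109832; compare to alpha = 0.05. fail to reject H0.

U_X = 11.5, p = 0.109832, fail to reject H0 at alpha = 0.05.


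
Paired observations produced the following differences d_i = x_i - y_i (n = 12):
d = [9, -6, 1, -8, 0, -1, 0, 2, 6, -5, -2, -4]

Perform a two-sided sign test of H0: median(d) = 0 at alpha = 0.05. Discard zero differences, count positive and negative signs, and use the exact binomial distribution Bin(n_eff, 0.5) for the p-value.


Step 1: Discard zero differences. Original n = 12; n_eff = number of nonzero differences = 10.
Nonzero differences (with sign): +9, -6, +1, -8, -1, +2, +6, -5, -2, -4
Step 2: Count signs: positive = 4, negative = 6.
Step 3: Under H0: P(positive) = 0.5, so the number of positives S ~ Bin(10, 0.5).
Step 4: Two-sided exact p-value = sum of Bin(10,0.5) probabilities at or below the observed probability = 0.753906.
Step 5: alpha = 0.05. fail to reject H0.

n_eff = 10, pos = 4, neg = 6, p = 0.753906, fail to reject H0.


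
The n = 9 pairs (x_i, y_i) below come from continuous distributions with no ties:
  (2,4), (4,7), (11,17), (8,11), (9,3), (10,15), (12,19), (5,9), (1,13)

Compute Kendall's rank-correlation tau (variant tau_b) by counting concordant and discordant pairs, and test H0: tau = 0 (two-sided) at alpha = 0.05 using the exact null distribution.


Step 1: Enumerate the 36 unordered pairs (i,j) with i<j and classify each by sign(x_j-x_i) * sign(y_j-y_i).
  (1,2):dx=+2,dy=+3->C; (1,3):dx=+9,dy=+13->C; (1,4):dx=+6,dy=+7->C; (1,5):dx=+7,dy=-1->D
  (1,6):dx=+8,dy=+11->C; (1,7):dx=+10,dy=+15->C; (1,8):dx=+3,dy=+5->C; (1,9):dx=-1,dy=+9->D
  (2,3):dx=+7,dy=+10->C; (2,4):dx=+4,dy=+4->C; (2,5):dx=+5,dy=-4->D; (2,6):dx=+6,dy=+8->C
  (2,7):dx=+8,dy=+12->C; (2,8):dx=+1,dy=+2->C; (2,9):dx=-3,dy=+6->D; (3,4):dx=-3,dy=-6->C
  (3,5):dx=-2,dy=-14->C; (3,6):dx=-1,dy=-2->C; (3,7):dx=+1,dy=+2->C; (3,8):dx=-6,dy=-8->C
  (3,9):dx=-10,dy=-4->C; (4,5):dx=+1,dy=-8->D; (4,6):dx=+2,dy=+4->C; (4,7):dx=+4,dy=+8->C
  (4,8):dx=-3,dy=-2->C; (4,9):dx=-7,dy=+2->D; (5,6):dx=+1,dy=+12->C; (5,7):dx=+3,dy=+16->C
  (5,8):dx=-4,dy=+6->D; (5,9):dx=-8,dy=+10->D; (6,7):dx=+2,dy=+4->C; (6,8):dx=-5,dy=-6->C
  (6,9):dx=-9,dy=-2->C; (7,8):dx=-7,dy=-10->C; (7,9):dx=-11,dy=-6->C; (8,9):dx=-4,dy=+4->D
Step 2: C = 27, D = 9, total pairs = 36.
Step 3: tau = (C - D)/(n(n-1)/2) = (27 - 9)/36 = 0.500000.
Step 4: Exact two-sided p-value (enumerate n! = 362880 permutations of y under H0): p = 0.075176.
Step 5: alpha = 0.05. fail to reject H0.

tau_b = 0.5000 (C=27, D=9), p = 0.075176, fail to reject H0.


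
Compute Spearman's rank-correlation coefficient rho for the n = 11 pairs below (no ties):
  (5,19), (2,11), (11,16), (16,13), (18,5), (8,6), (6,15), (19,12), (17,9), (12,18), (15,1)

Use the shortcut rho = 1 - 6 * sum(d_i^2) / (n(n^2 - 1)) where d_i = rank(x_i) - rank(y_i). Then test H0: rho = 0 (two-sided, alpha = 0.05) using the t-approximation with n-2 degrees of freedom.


Step 1: Rank x and y separately (midranks; no ties here).
rank(x): 5->2, 2->1, 11->5, 16->8, 18->10, 8->4, 6->3, 19->11, 17->9, 12->6, 15->7
rank(y): 19->11, 11->5, 16->9, 13->7, 5->2, 6->3, 15->8, 12->6, 9->4, 18->10, 1->1
Step 2: d_i = R_x(i) - R_y(i); compute d_i^2.
  (2-11)^2=81, (1-5)^2=16, (5-9)^2=16, (8-7)^2=1, (10-2)^2=64, (4-3)^2=1, (3-8)^2=25, (11-6)^2=25, (9-4)^2=25, (6-10)^2=16, (7-1)^2=36
sum(d^2) = 306.
Step 3: rho = 1 - 6*306 / (11*(11^2 - 1)) = 1 - 1836/1320 = -0.390909.
Step 4: Under H0, t = rho * sqrt((n-2)/(1-rho^2)) = -1.2741 ~ t(9).
Step 5: Two-sided p-value from the t-distribution with 9 df = 0.234540.
Step 6: alpha = 0.05. fail to reject H0.

rho = -0.3909, p = 0.234540, fail to reject H0 at alpha = 0.05.


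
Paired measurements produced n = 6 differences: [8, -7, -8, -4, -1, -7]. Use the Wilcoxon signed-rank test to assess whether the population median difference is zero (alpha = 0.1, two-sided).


Step 1: Drop any zero differences (none here) and take |d_i|.
|d| = [8, 7, 8, 4, 1, 7]
Step 2: Midrank |d_i| (ties get averaged ranks).
ranks: |8|->5.5, |7|->3.5, |8|->5.5, |4|->2, |1|->1, |7|->3.5
Step 3: Attach original signs; sum ranks with positive sign and with negative sign.
W+ = 5.5 = 5.5
W- = 3.5 + 5.5 + 2 + 1 + 3.5 = 15.5
(Check: W+ + W- = 21 should equal n(n+1)/2 = 21.)
Step 4: Test statistic W = min(W+, W-) = 5.5.
Step 5: Ties in |d|, so use the tie-corrected normal approximation.
        E[W] = n(n+1)/4 = 6*7/4 = 10.5.
        Tie groups: |d|=7 (t=2), |d|=8 (t=2); sum(t^3 - t) = 12.
        Var[W] = n(n+1)(2n+1)/24 - sum(t^3-t)/48 = 546/24 - 12/48 = 22.5.
        z = (W - E[W]) / sqrt(Var[W]) = (5.5 - 10.5) / 4.7434 = -1.0541.
        Two-sided p = 2*Phi(z) = 0.291841.
Step 6: alpha = 0.1. fail to reject H0.

W+ = 5.5, W- = 15.5, W = min = 5.5, p = 0.291841, fail to reject H0.


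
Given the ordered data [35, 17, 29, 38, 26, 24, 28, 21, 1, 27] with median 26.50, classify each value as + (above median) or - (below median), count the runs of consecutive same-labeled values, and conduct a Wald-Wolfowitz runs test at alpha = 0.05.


Step 1: Compute median = 26.50; label A = above, B = below.
Labels in order: ABAABBABBA  (n_A = 5, n_B = 5)
Step 2: Count runs R = 7.
Step 3: Under H0 (random ordering), E[R] = 2*n_A*n_B/(n_A+n_B) + 1 = 2*5*5/10 + 1 = 6.0000.
        Var[R] = 2*n_A*n_B*(2*n_A*n_B - n_A - n_B) / ((n_A+n_B)^2 * (n_A+n_B-1)) = 2000/900 = 2.2222.
        SD[R] = 1.4907.
Step 4: Continuity-corrected z = (R - 0.5 - E[R]) / SD[R] = (7 - 0.5 - 6.0000) / 1.4907 = 0.3354.
Step 5: Two-sided p-value via normal approximation = 2*(1 - Phi(|z|)) = 0.737316.
Step 6: alpha = 0.05. fail to reject H0.

R = 7, z = 0.3354, p = 0.737316, fail to reject H0.


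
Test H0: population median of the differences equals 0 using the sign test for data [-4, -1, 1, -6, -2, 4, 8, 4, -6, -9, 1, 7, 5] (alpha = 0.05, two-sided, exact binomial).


Step 1: Discard zero differences. Original n = 13; n_eff = number of nonzero differences = 13.
Nonzero differences (with sign): -4, -1, +1, -6, -2, +4, +8, +4, -6, -9, +1, +7, +5
Step 2: Count signs: positive = 7, negative = 6.
Step 3: Under H0: P(positive) = 0.5, so the number of positives S ~ Bin(13, 0.5).
Step 4: Two-sided exact p-value = sum of Bin(13,0.5) probabilities at or below the observed probability = 1.000000.
Step 5: alpha = 0.05. fail to reject H0.

n_eff = 13, pos = 7, neg = 6, p = 1.000000, fail to reject H0.


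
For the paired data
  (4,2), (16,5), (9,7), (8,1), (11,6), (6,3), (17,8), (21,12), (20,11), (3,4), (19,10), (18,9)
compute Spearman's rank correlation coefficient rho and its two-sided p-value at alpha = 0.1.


Step 1: Rank x and y separately (midranks; no ties here).
rank(x): 4->2, 16->7, 9->5, 8->4, 11->6, 6->3, 17->8, 21->12, 20->11, 3->1, 19->10, 18->9
rank(y): 2->2, 5->5, 7->7, 1->1, 6->6, 3->3, 8->8, 12->12, 11->11, 4->4, 10->10, 9->9
Step 2: d_i = R_x(i) - R_y(i); compute d_i^2.
  (2-2)^2=0, (7-5)^2=4, (5-7)^2=4, (4-1)^2=9, (6-6)^2=0, (3-3)^2=0, (8-8)^2=0, (12-12)^2=0, (11-11)^2=0, (1-4)^2=9, (10-10)^2=0, (9-9)^2=0
sum(d^2) = 26.
Step 3: rho = 1 - 6*26 / (12*(12^2 - 1)) = 1 - 156/1716 = 0.909091.
Step 4: Under H0, t = rho * sqrt((n-2)/(1-rho^2)) = 6.9007 ~ t(10).
Step 5: Two-sided p-value from the t-distribution with 10 df = 0.000042.
Step 6: alpha = 0.1. reject H0.

rho = 0.9091, p = 0.000042, reject H0 at alpha = 0.1.


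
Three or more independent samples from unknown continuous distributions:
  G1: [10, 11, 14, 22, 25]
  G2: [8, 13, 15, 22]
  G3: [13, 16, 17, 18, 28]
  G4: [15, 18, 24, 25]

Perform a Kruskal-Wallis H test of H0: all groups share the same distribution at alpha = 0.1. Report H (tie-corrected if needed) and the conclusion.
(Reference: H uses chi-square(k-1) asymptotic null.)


Step 1: Combine all N = 18 observations and assign midranks.
sorted (value, group, rank): (8,G2,1), (10,G1,2), (11,G1,3), (13,G2,4.5), (13,G3,4.5), (14,G1,6), (15,G2,7.5), (15,G4,7.5), (16,G3,9), (17,G3,10), (18,G3,11.5), (18,G4,11.5), (22,G1,13.5), (22,G2,13.5), (24,G4,15), (25,G1,16.5), (25,G4,16.5), (28,G3,18)
Step 2: Sum ranks within each group.
R_1 = 41 (n_1 = 5)
R_2 = 26.5 (n_2 = 4)
R_3 = 53 (n_3 = 5)
R_4 = 50.5 (n_4 = 4)
Step 3: H = 12/(N(N+1)) * sum(R_i^2/n_i) - 3(N+1)
     = 12/(18*19) * (41^2/5 + 26.5^2/4 + 53^2/5 + 50.5^2/4) - 3*19
     = 0.035088 * 1711.12 - 57
     = 3.039474.
Step 4: Ties present; correction factor C = 1 - 30/(18^3 - 18) = 0.994840. Corrected H = 3.039474 / 0.994840 = 3.055239.
Step 5: Under H0, H ~ chi^2(3); p-value = 0.383187.
Step 6: alpha = 0.1. fail to reject H0.

H = 3.0552, df = 3, p = 0.383187, fail to reject H0.


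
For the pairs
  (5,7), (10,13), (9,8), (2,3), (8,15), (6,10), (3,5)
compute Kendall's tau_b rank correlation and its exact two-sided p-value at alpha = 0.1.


Step 1: Enumerate the 21 unordered pairs (i,j) with i<j and classify each by sign(x_j-x_i) * sign(y_j-y_i).
  (1,2):dx=+5,dy=+6->C; (1,3):dx=+4,dy=+1->C; (1,4):dx=-3,dy=-4->C; (1,5):dx=+3,dy=+8->C
  (1,6):dx=+1,dy=+3->C; (1,7):dx=-2,dy=-2->C; (2,3):dx=-1,dy=-5->C; (2,4):dx=-8,dy=-10->C
  (2,5):dx=-2,dy=+2->D; (2,6):dx=-4,dy=-3->C; (2,7):dx=-7,dy=-8->C; (3,4):dx=-7,dy=-5->C
  (3,5):dx=-1,dy=+7->D; (3,6):dx=-3,dy=+2->D; (3,7):dx=-6,dy=-3->C; (4,5):dx=+6,dy=+12->C
  (4,6):dx=+4,dy=+7->C; (4,7):dx=+1,dy=+2->C; (5,6):dx=-2,dy=-5->C; (5,7):dx=-5,dy=-10->C
  (6,7):dx=-3,dy=-5->C
Step 2: C = 18, D = 3, total pairs = 21.
Step 3: tau = (C - D)/(n(n-1)/2) = (18 - 3)/21 = 0.714286.
Step 4: Exact two-sided p-value (enumerate n! = 5040 permutations of y under H0): p = 0.030159.
Step 5: alpha = 0.1. reject H0.

tau_b = 0.7143 (C=18, D=3), p = 0.030159, reject H0.


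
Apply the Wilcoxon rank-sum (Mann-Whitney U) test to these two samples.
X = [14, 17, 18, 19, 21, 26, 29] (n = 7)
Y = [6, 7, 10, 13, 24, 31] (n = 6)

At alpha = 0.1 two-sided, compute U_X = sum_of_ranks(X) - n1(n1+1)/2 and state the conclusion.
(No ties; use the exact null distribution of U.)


Step 1: Combine and sort all 13 observations; assign midranks.
sorted (value, group): (6,Y), (7,Y), (10,Y), (13,Y), (14,X), (17,X), (18,X), (19,X), (21,X), (24,Y), (26,X), (29,X), (31,Y)
ranks: 6->1, 7->2, 10->3, 13->4, 14->5, 17->6, 18->7, 19->8, 21->9, 24->10, 26->11, 29->12, 31->13
Step 2: Rank sum for X: R1 = 5 + 6 + 7 + 8 + 9 + 11 + 12 = 58.
Step 3: U_X = R1 - n1(n1+1)/2 = 58 - 7*8/2 = 58 - 28 = 30.
       U_Y = n1*n2 - U_X = 42 - 30 = 12.
Step 4: No ties, so the exact null distribution of U (based on enumerating the C(13,7) = 1716 equally likely rank assignments) gives the two-sided p-value.
Step 5: p-value = 0.234266; compare to alpha = 0.1. fail to reject H0.

U_X = 30, p = 0.234266, fail to reject H0 at alpha = 0.1.


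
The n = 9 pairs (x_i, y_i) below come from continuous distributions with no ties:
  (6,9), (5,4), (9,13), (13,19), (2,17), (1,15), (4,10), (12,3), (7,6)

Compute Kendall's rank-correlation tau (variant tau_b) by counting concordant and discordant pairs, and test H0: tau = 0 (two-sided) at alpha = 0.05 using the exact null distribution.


Step 1: Enumerate the 36 unordered pairs (i,j) with i<j and classify each by sign(x_j-x_i) * sign(y_j-y_i).
  (1,2):dx=-1,dy=-5->C; (1,3):dx=+3,dy=+4->C; (1,4):dx=+7,dy=+10->C; (1,5):dx=-4,dy=+8->D
  (1,6):dx=-5,dy=+6->D; (1,7):dx=-2,dy=+1->D; (1,8):dx=+6,dy=-6->D; (1,9):dx=+1,dy=-3->D
  (2,3):dx=+4,dy=+9->C; (2,4):dx=+8,dy=+15->C; (2,5):dx=-3,dy=+13->D; (2,6):dx=-4,dy=+11->D
  (2,7):dx=-1,dy=+6->D; (2,8):dx=+7,dy=-1->D; (2,9):dx=+2,dy=+2->C; (3,4):dx=+4,dy=+6->C
  (3,5):dx=-7,dy=+4->D; (3,6):dx=-8,dy=+2->D; (3,7):dx=-5,dy=-3->C; (3,8):dx=+3,dy=-10->D
  (3,9):dx=-2,dy=-7->C; (4,5):dx=-11,dy=-2->C; (4,6):dx=-12,dy=-4->C; (4,7):dx=-9,dy=-9->C
  (4,8):dx=-1,dy=-16->C; (4,9):dx=-6,dy=-13->C; (5,6):dx=-1,dy=-2->C; (5,7):dx=+2,dy=-7->D
  (5,8):dx=+10,dy=-14->D; (5,9):dx=+5,dy=-11->D; (6,7):dx=+3,dy=-5->D; (6,8):dx=+11,dy=-12->D
  (6,9):dx=+6,dy=-9->D; (7,8):dx=+8,dy=-7->D; (7,9):dx=+3,dy=-4->D; (8,9):dx=-5,dy=+3->D
Step 2: C = 15, D = 21, total pairs = 36.
Step 3: tau = (C - D)/(n(n-1)/2) = (15 - 21)/36 = -0.166667.
Step 4: Exact two-sided p-value (enumerate n! = 362880 permutations of y under H0): p = 0.612202.
Step 5: alpha = 0.05. fail to reject H0.

tau_b = -0.1667 (C=15, D=21), p = 0.612202, fail to reject H0.


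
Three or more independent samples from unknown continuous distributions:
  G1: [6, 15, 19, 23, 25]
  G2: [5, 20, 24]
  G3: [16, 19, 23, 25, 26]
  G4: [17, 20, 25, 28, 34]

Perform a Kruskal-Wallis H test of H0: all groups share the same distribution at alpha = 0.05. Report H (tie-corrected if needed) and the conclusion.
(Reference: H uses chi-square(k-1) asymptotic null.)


Step 1: Combine all N = 18 observations and assign midranks.
sorted (value, group, rank): (5,G2,1), (6,G1,2), (15,G1,3), (16,G3,4), (17,G4,5), (19,G1,6.5), (19,G3,6.5), (20,G2,8.5), (20,G4,8.5), (23,G1,10.5), (23,G3,10.5), (24,G2,12), (25,G1,14), (25,G3,14), (25,G4,14), (26,G3,16), (28,G4,17), (34,G4,18)
Step 2: Sum ranks within each group.
R_1 = 36 (n_1 = 5)
R_2 = 21.5 (n_2 = 3)
R_3 = 51 (n_3 = 5)
R_4 = 62.5 (n_4 = 5)
Step 3: H = 12/(N(N+1)) * sum(R_i^2/n_i) - 3(N+1)
     = 12/(18*19) * (36^2/5 + 21.5^2/3 + 51^2/5 + 62.5^2/5) - 3*19
     = 0.035088 * 1714.73 - 57
     = 3.166082.
Step 4: Ties present; correction factor C = 1 - 42/(18^3 - 18) = 0.992776. Corrected H = 3.166082 / 0.992776 = 3.189120.
Step 5: Under H0, H ~ chi^2(3); p-value = 0.363376.
Step 6: alpha = 0.05. fail to reject H0.

H = 3.1891, df = 3, p = 0.363376, fail to reject H0.


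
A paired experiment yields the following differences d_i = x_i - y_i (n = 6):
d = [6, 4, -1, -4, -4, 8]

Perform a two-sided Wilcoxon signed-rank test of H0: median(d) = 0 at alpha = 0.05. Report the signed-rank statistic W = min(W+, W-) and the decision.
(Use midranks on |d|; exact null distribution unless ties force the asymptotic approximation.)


Step 1: Drop any zero differences (none here) and take |d_i|.
|d| = [6, 4, 1, 4, 4, 8]
Step 2: Midrank |d_i| (ties get averaged ranks).
ranks: |6|->5, |4|->3, |1|->1, |4|->3, |4|->3, |8|->6
Step 3: Attach original signs; sum ranks with positive sign and with negative sign.
W+ = 5 + 3 + 6 = 14
W- = 1 + 3 + 3 = 7
(Check: W+ + W- = 21 should equal n(n+1)/2 = 21.)
Step 4: Test statistic W = min(W+, W-) = 7.
Step 5: Ties in |d|, so use the tie-corrected normal approximation.
        E[W] = n(n+1)/4 = 6*7/4 = 10.5.
        Tie groups: |d|=4 (t=3); sum(t^3 - t) = 24.
        Var[W] = n(n+1)(2n+1)/24 - sum(t^3-t)/48 = 546/24 - 24/48 = 22.25.
        z = (W - E[W]) / sqrt(Var[W]) = (7 - 10.5) / 4.7170 = -0.7420.
        Two-sided p = 2*Phi(z) = 0.458088.
Step 6: alpha = 0.05. fail to reject H0.

W+ = 14, W- = 7, W = min = 7, p = 0.458088, fail to reject H0.
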